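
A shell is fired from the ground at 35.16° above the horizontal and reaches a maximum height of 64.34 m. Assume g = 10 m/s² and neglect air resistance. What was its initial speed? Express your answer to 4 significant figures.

62.29 m/s

At maximum height v_y = 0, so (v₀ sin θ)² = 2 g H.
v₀ sin 35.16° = √(2 × 10 × 64.34) = 35.872 m/s.
v₀ = 35.872 / sin 35.16° = 35.872 / 0.5759 = 62.29 m/s.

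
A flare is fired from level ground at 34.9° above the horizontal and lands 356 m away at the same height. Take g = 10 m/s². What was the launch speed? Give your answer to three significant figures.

On level ground, R = v₀² sin(2θ) / g, so v₀ = √(R g / sin 2θ).
sin(2 × 34.9°) = 0.9385.
v₀ = √(356 × 10 / 0.9385) = √3793 = 61.6 m/s.

61.6 m/s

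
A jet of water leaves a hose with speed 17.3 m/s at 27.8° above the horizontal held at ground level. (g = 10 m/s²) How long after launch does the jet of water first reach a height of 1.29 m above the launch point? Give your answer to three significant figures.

0.180 s

v_y0 = 17.3 sin 27.8° = 8.068 m/s.
Set y = v_y0 t − ½ g t² = 1.29: 5.000 t² − 8.068 t + 1.29 = 0.
t = [8.068 ± √(65.09 − 25.80)] / 10 = (8.068 ± 6.268) / 10, giving t = 0.180 s or t = 1.43 s.
The jet of water is on the way up at the first time, so t = 0.180 s.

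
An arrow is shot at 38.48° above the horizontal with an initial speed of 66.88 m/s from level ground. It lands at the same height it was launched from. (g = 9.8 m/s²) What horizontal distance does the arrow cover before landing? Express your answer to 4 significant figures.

Components: v_x = 66.88 cos 38.48° = 52.355 m/s, v_y = 66.88 sin 38.48° = 41.616 m/s.
Time of flight (same landing height): t = 2 v_y / g = 2 × 41.616 / 9.8 = 8.4931 s.
Range: R = v_x · t = 52.355 × 8.4931 = 444.7 m.

444.7 m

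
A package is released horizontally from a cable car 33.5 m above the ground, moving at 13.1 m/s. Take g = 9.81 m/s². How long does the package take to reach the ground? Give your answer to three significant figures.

The horizontal speed doesn't affect the fall. With v_y0 = 0, h = ½ g t².
t = √(2 × 33.5 / 9.81) = √6.830 = 2.61 s.

2.61 s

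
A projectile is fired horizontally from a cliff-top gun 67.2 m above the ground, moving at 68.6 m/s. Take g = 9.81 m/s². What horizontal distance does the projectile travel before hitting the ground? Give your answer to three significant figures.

254 m

Initial vertical velocity is zero, so the fall time comes from h = ½ g t²: t = √(2 × 67.2 / 9.81) = 3.701 s.
Horizontal motion is uniform at 68.6 m/s, so x = 68.6 × 3.701 = 254 m.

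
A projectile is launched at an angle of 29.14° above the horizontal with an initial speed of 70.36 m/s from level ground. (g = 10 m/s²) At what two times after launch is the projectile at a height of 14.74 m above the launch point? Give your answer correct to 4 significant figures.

v_y0 = 70.36 sin 29.14° = 34.261 m/s.
Set y = v_y0 t − ½ g t² = 14.74: 5.000 t² − 34.261 t + 14.74 = 0.
t = [34.261 ± √(1173.8 − 294.80)] / 10 = (34.261 ± 29.648) / 10, giving t = 0.4613 s or t = 6.391 s.
So the projectile is at 14.74 m at t = 0.4613 s (rising) and t = 6.391 s (falling).

0.4613 s and 6.391 s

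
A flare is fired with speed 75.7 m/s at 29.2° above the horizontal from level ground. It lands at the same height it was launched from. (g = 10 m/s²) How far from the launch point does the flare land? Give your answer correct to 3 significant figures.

For level ground, R = v₀² sin(2θ) / g.
sin(2 × 29.2°) = sin 58.40° = 0.8517.
R = (75.7)² × 0.8517 / 10 = 488 m.

488 m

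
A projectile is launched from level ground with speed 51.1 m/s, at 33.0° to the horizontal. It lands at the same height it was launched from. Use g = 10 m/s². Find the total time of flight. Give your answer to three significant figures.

Vertical component: v_y = 51.1 sin 33.0° = 27.83 m/s.
For a projectile landing at launch height, time of flight is t = 2 v_y / g = 2 × 27.83 / 10 = 5.57 s.

5.57 s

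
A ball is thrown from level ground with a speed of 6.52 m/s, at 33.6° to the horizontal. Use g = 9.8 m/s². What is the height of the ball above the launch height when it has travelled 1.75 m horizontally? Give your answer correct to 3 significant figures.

v_x = 6.52 cos 33.6° = 5.431 m/s, v_y0 = 6.52 sin 33.6° = 3.608 m/s.
Time to reach x = 1.75 m: t = x / v_x = 1.75 / 5.431 = 0.3222 s.
y = v_y0 t − ½ g t² = 3.608×0.3222 − 4.900×0.3222² = 0.654 m.

0.654 m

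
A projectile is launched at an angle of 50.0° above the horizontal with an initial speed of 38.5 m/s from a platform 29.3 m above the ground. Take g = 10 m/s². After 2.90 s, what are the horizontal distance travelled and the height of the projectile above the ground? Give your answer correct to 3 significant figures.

v_x = 38.5 cos 50.0° = 24.75 m/s; v_y0 = 38.5 sin 50.0° = 29.49 m/s.
x = v_x t = 24.75 × 2.90 = 71.8 m.
y = 29.3 + v_y0 t − ½ g t² = 72.8 m.

x = 71.8 m, y = 72.8 m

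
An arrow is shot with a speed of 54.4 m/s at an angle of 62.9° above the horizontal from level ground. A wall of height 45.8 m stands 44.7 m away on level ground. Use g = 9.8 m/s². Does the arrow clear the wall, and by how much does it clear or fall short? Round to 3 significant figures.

Yes — it clears the wall by 25.6 m.

v_x = 54.4 cos 62.9° = 24.78 m/s; v_y0 = 54.4 sin 62.9° = 48.43 m/s.
Time to reach the wall: t = 44.7 / 24.78 = 1.804 s.
Height at that point: y = 48.43×1.804 − 4.900×1.804² = 71.42 m.
That is 71.42 − 45.8 = 25.6 m above the top of the wall, so the arrow clears it.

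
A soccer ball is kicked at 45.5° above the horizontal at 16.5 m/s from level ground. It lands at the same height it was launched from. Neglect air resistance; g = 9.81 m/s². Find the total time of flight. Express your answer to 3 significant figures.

2.40 s

Vertical component: v_y = 16.5 sin 45.5° = 11.77 m/s.
For a projectile landing at launch height, time of flight is t = 2 v_y / g = 2 × 11.77 / 9.81 = 2.40 s.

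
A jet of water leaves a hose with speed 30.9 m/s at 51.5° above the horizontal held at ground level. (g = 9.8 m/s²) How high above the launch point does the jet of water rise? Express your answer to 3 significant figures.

29.8 m

Vertical component of launch velocity: v_y = 30.9 sin 51.5° = 24.18 m/s.
At the highest point the vertical velocity is zero, so v_y² = 2 g h_max.
h_max = (24.18)² / (2 × 9.8) = 584.7 / 19.60 = 29.8 m.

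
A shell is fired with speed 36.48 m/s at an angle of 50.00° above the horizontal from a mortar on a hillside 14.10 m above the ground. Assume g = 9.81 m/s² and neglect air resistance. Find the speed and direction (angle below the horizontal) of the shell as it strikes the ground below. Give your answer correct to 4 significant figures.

40.09 m/s at 54.21° below the horizontal

v_x = 36.48 cos 50.00° = 23.449 m/s (constant).
|v_y| at impact = √((27.945)² + 2×9.81×14.10) = 32.520 m/s.
Speed = √(23.449² + 32.520²) = 40.09 m/s; angle = arctan(32.520/23.449) = 54.21° below horizontal.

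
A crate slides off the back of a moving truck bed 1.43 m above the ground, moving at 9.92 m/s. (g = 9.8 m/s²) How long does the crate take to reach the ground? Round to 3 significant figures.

The horizontal speed doesn't affect the fall. With v_y0 = 0, h = ½ g t².
t = √(2 × 1.43 / 9.8) = √0.2918 = 0.540 s.

0.540 s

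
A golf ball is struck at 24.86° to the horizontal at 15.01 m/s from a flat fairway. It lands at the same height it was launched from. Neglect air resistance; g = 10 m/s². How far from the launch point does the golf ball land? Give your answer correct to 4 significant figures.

17.19 m

For level ground, R = v₀² sin(2θ) / g.
sin(2 × 24.86°) = sin 49.720° = 0.7629.
R = (15.01)² × 0.7629 / 10 = 17.19 m.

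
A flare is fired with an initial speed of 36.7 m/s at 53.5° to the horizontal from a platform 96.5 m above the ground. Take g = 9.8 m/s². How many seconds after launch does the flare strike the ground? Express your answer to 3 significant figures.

8.37 s

Vertical component: v_y = 36.7 sin 53.5° = 29.50 m/s.
Taking up as positive with launch at y = 96.5 m, landing at y = 0: 0 = 96.5 + 29.50 t − ½(9.8) t².
Solving 4.900 t² − 29.50 t − 96.5 = 0 gives t = [29.50 + √(29.50² + 4·4.900·96.5)] / 9.800 = 8.37 s.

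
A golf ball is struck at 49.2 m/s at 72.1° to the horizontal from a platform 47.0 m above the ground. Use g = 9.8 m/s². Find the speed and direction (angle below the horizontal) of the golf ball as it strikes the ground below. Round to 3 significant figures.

v_x = 49.2 cos 72.1° = 15.12 m/s (constant).
|v_y| at impact = √((46.82)² + 2×9.8×47.0) = 55.80 m/s.
Speed = √(15.12² + 55.80²) = 57.8 m/s; angle = arctan(55.80/15.12) = 74.8° below horizontal.

57.8 m/s at 74.8° below the horizontal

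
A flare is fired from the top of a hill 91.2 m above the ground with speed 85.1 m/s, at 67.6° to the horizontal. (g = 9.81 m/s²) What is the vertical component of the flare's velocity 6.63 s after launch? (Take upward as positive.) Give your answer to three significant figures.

Initial vertical component: v_y0 = 85.1 sin 67.6° = 78.68 m/s.
v_y(t) = v_y0 − g t = 78.68 − 9.81 × 6.63 = 13.6 m/s.

13.6 m/s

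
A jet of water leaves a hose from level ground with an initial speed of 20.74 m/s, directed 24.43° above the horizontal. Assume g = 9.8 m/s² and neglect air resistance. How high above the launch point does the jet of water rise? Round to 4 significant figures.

Vertical component of launch velocity: v_y = 20.74 sin 24.43° = 8.5777 m/s.
At the highest point the vertical velocity is zero, so v_y² = 2 g h_max.
h_max = (8.5777)² / (2 × 9.8) = 73.577 / 19.60 = 3.754 m.

3.754 m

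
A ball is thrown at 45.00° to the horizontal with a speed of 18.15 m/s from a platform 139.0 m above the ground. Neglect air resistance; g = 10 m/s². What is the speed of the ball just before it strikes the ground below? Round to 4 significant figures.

55.76 m/s

v_x = 18.15 cos 45.00° = 12.834 m/s is unchanged throughout.
For the vertical component, v_y² = v_y0² + 2 g h = (12.834)² + 2×10×139.0 = 2944.7, so |v_y| = 54.265 m/s.
Impact speed = √(v_x² + v_y²) = √(164.71 + 2944.7) = 55.76 m/s.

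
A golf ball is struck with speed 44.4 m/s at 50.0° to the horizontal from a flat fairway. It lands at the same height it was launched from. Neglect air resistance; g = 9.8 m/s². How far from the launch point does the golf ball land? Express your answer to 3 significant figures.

For level ground, R = v₀² sin(2θ) / g.
sin(2 × 50.0°) = sin 100.0° = 0.9848.
R = (44.4)² × 0.9848 / 9.8 = 198 m.

198 m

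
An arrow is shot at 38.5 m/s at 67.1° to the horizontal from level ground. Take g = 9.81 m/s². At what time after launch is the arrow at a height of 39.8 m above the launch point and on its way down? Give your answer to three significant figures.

v_y0 = 38.5 sin 67.1° = 35.47 m/s.
Set y = v_y0 t − ½ g t² = 39.8: 4.905 t² − 35.47 t + 39.8 = 0.
t = [35.47 ± √(1258 − 780.9)] / 9.81 = (35.47 ± 21.84) / 9.81, giving t = 1.39 s or t = 5.84 s.
On the way down corresponds to the larger root: t = 5.84 s.

5.84 s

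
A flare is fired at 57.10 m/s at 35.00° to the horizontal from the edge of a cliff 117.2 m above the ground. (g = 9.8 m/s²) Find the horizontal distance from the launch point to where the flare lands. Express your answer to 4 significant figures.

433.4 m

Components: v_x = 57.10 cos 35.00° = 46.774 m/s, v_y = 57.10 sin 35.00° = 32.751 m/s.
Vertical: 0 = 117.2 + 32.751 t − ½(9.8) t² ⇒ 4.900 t² − 32.751 t − 117.2 = 0.
t = [32.751 + √(1072.6 + 2297.1)] / 9.800 = 9.2653 s.
Horizontal: R = v_x · t = 46.774 × 9.2653 = 433.4 m.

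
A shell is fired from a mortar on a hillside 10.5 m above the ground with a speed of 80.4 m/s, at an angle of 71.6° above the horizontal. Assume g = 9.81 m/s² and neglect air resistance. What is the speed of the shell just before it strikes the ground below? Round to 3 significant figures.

v_x = 80.4 cos 71.6° = 25.38 m/s is unchanged throughout.
For the vertical component, v_y² = v_y0² + 2 g h = (76.29)² + 2×9.81×10.5 = 6026, so |v_y| = 77.63 m/s.
Impact speed = √(v_x² + v_y²) = √(644.1 + 6026) = 81.7 m/s.

81.7 m/s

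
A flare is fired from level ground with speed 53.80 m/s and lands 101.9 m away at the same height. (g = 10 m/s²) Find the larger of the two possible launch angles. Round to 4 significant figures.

79.69°

Level-ground range: R = v₀² sin(2θ)/g ⇒ sin 2θ = R g / v₀² = 101.9×10/53.80² = 0.3521.
2θ = arcsin(0.3521) = 20.616° or 180° − 20.616° = 159.384°.
So θ = 10.31° or θ = 79.69°.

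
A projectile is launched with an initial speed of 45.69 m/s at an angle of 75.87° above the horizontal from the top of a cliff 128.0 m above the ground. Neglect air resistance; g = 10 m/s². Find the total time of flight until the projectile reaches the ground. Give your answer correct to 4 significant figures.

Vertical component: v_y = 45.69 sin 75.87° = 44.308 m/s.
Taking up as positive with launch at y = 128.0 m, landing at y = 0: 0 = 128.0 + 44.308 t − ½(10) t².
Solving 5.000 t² − 44.308 t − 128.0 = 0 gives t = [44.308 + √(44.308² + 4·5.000·128.0)] / 10.00 = 11.16 s.

11.16 s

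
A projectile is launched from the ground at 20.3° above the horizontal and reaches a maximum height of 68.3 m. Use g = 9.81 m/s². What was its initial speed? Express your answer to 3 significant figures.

At maximum height v_y = 0, so (v₀ sin θ)² = 2 g H.
v₀ sin 20.3° = √(2 × 9.81 × 68.3) = 36.61 m/s.
v₀ = 36.61 / sin 20.3° = 36.61 / 0.3469 = 106 m/s.

106 m/s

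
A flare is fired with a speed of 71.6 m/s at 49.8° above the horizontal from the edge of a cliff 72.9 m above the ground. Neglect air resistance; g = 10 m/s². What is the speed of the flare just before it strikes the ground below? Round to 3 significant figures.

81.1 m/s

v_x = 71.6 cos 49.8° = 46.21 m/s is unchanged throughout.
For the vertical component, v_y² = v_y0² + 2 g h = (54.69)² + 2×10×72.9 = 4449, so |v_y| = 66.70 m/s.
Impact speed = √(v_x² + v_y²) = √(2135 + 4449) = 81.1 m/s.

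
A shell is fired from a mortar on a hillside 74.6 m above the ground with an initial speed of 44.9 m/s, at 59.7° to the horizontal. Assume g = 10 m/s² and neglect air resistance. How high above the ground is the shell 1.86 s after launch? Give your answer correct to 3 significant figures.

129 m

v_y0 = 44.9 sin 59.7° = 38.77 m/s.
y(t) = 74.6 + v_y0 t − ½ g t² = 74.6 + 38.77×1.86 − ½×10×1.86² = 129 m.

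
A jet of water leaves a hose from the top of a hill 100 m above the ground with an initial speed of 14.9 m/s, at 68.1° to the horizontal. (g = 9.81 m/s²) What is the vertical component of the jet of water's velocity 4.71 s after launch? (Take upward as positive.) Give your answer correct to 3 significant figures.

-32.4 m/s

Initial vertical component: v_y0 = 14.9 sin 68.1° = 13.82 m/s.
v_y(t) = v_y0 − g t = 13.82 − 9.81 × 4.71 = -32.4 m/s.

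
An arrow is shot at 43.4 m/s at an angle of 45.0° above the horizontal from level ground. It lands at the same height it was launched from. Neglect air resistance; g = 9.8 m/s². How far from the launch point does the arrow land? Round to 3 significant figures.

192 m

For level ground, R = v₀² sin(2θ) / g.
sin(2 × 45.0°) = sin 90.00° = 1.000.
R = (43.4)² × 1.000 / 9.8 = 192 m.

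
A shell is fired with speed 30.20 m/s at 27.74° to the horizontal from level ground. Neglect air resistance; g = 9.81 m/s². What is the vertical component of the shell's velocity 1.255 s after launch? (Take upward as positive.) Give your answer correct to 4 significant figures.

Initial vertical component: v_y0 = 30.20 sin 27.74° = 14.057 m/s.
v_y(t) = v_y0 − g t = 14.057 − 9.81 × 1.255 = 1.745 m/s.

1.745 m/s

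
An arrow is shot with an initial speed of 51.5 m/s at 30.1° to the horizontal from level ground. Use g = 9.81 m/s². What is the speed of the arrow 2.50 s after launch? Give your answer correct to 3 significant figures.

v_x = 51.5 cos 30.1° = 44.56 m/s (constant).
v_y(t) = 51.5 sin 30.1° − g t = 25.83 − 9.81 × 2.50 = 1.305 m/s.
Speed = √(v_x² + v_y²) = √(1986 + 1.703) = 44.6 m/s.

44.6 m/s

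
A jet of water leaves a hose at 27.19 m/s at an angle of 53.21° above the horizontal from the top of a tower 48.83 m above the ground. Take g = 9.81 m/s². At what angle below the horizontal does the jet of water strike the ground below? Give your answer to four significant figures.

v_x = 27.19 cos 53.21° = 16.284 m/s.
At impact |v_y| = √(v_y0² + 2 g h) = √(21.775² + 2×9.81×48.83) = 37.844 m/s.
Angle below horizontal = arctan(|v_y| / v_x) = arctan(37.844 / 16.284) = 66.72°.

66.72°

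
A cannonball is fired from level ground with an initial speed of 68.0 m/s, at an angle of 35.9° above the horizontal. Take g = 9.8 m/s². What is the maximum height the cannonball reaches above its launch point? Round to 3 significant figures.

81.1 m

Vertical component of launch velocity: v_y = 68.0 sin 35.9° = 39.87 m/s.
At the highest point the vertical velocity is zero, so v_y² = 2 g h_max.
h_max = (39.87)² / (2 × 9.8) = 1590 / 19.60 = 81.1 m.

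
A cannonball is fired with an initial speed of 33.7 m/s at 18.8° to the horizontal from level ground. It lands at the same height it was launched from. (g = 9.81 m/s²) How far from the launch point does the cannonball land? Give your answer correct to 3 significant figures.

70.6 m

For level ground, R = v₀² sin(2θ) / g.
sin(2 × 18.8°) = sin 37.60° = 0.6101.
R = (33.7)² × 0.6101 / 9.81 = 70.6 m.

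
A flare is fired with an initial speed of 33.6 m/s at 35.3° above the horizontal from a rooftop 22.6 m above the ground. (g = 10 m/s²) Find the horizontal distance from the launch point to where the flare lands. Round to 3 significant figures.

Components: v_x = 33.6 cos 35.3° = 27.42 m/s, v_y = 33.6 sin 35.3° = 19.42 m/s.
Vertical: 0 = 22.6 + 19.42 t − ½(10) t² ⇒ 5.000 t² − 19.42 t − 22.6 = 0.
t = [19.42 + √(377.1 + 452.0)] / 10.00 = 4.821 s.
Horizontal: R = v_x · t = 27.42 × 4.821 = 132 m.

132 m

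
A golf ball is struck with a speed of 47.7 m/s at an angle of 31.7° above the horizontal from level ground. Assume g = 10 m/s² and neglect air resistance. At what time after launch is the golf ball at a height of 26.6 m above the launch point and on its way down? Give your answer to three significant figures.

v_y0 = 47.7 sin 31.7° = 25.06 m/s.
Set y = v_y0 t − ½ g t² = 26.6: 5.000 t² − 25.06 t + 26.6 = 0.
t = [25.06 ± √(628.0 − 532.0)] / 10 = (25.06 ± 9.798) / 10, giving t = 1.53 s or t = 3.49 s.
On the way down corresponds to the larger root: t = 3.49 s.

3.49 s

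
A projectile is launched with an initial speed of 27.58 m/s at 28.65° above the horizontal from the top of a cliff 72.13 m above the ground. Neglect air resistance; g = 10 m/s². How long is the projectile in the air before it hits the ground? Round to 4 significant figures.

5.344 s

Vertical component: v_y = 27.58 sin 28.65° = 13.223 m/s.
Taking up as positive with launch at y = 72.13 m, landing at y = 0: 0 = 72.13 + 13.223 t − ½(10) t².
Solving 5.000 t² − 13.223 t − 72.13 = 0 gives t = [13.223 + √(13.223² + 4·5.000·72.13)] / 10.00 = 5.344 s.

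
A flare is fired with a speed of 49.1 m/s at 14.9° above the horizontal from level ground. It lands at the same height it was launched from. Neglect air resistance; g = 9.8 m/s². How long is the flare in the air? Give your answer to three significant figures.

Vertical component: v_y = 49.1 sin 14.9° = 12.63 m/s.
For a projectile landing at launch height, time of flight is t = 2 v_y / g = 2 × 12.63 / 9.8 = 2.58 s.

2.58 s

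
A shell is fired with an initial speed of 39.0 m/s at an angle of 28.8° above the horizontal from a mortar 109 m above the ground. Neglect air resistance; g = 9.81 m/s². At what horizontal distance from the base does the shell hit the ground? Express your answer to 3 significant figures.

239 m

Components: v_x = 39.0 cos 28.8° = 34.18 m/s, v_y = 39.0 sin 28.8° = 18.79 m/s.
Vertical: 0 = 109 + 18.79 t − ½(9.81) t² ⇒ 4.905 t² − 18.79 t − 109 = 0.
t = [18.79 + √(353.1 + 2139)] / 9.810 = 7.004 s.
Horizontal: R = v_x · t = 34.18 × 7.004 = 239 m.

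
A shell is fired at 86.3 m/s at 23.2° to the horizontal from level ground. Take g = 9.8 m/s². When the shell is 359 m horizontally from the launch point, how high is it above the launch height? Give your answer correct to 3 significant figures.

53.5 m

v_x = 86.3 cos 23.2° = 79.32 m/s, v_y0 = 86.3 sin 23.2° = 34.00 m/s.
Time to reach x = 359 m: t = x / v_x = 359 / 79.32 = 4.526 s.
y = v_y0 t − ½ g t² = 34.00×4.526 − 4.900×4.526² = 53.5 m.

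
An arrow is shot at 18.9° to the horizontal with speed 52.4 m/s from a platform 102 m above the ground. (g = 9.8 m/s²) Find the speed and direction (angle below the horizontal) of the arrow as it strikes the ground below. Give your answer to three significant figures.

v_x = 52.4 cos 18.9° = 49.57 m/s (constant).
|v_y| at impact = √((16.97)² + 2×9.8×102) = 47.82 m/s.
Speed = √(49.57² + 47.82²) = 68.9 m/s; angle = arctan(47.82/49.57) = 44.0° below horizontal.

68.9 m/s at 44.0° below the horizontal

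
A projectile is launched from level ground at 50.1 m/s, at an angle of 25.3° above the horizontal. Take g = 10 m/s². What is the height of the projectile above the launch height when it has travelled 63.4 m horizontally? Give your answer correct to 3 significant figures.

v_x = 50.1 cos 25.3° = 45.29 m/s, v_y0 = 50.1 sin 25.3° = 21.41 m/s.
Time to reach x = 63.4 m: t = x / v_x = 63.4 / 45.29 = 1.400 s.
y = v_y0 t − ½ g t² = 21.41×1.400 − 5.000×1.400² = 20.2 m.

20.2 m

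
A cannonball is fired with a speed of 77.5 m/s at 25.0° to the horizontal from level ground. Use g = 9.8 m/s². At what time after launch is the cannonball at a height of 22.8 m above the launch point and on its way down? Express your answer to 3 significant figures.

5.89 s

v_y0 = 77.5 sin 25.0° = 32.75 m/s.
Set y = v_y0 t − ½ g t² = 22.8: 4.900 t² − 32.75 t + 22.8 = 0.
t = [32.75 ± √(1073 − 446.9)] / 9.8 = (32.75 ± 25.02) / 9.8, giving t = 0.789 s or t = 5.89 s.
On the way down corresponds to the larger root: t = 5.89 s.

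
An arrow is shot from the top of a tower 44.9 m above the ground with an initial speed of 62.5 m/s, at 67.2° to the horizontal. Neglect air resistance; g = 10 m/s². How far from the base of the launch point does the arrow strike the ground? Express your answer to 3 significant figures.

297 m

Components: v_x = 62.5 cos 67.2° = 24.22 m/s, v_y = 62.5 sin 67.2° = 57.62 m/s.
Vertical: 0 = 44.9 + 57.62 t − ½(10) t² ⇒ 5.000 t² − 57.62 t − 44.9 = 0.
t = [57.62 + √(3320 + 898.0)] / 10.00 = 12.26 s.
Horizontal: R = v_x · t = 24.22 × 12.26 = 297 m.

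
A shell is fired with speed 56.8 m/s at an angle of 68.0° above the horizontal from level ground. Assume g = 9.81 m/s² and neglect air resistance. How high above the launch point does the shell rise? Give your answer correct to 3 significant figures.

141 m

Vertical component of launch velocity: v_y = 56.8 sin 68.0° = 52.66 m/s.
At the highest point the vertical velocity is zero, so v_y² = 2 g h_max.
h_max = (52.66)² / (2 × 9.81) = 2773 / 19.62 = 141 m.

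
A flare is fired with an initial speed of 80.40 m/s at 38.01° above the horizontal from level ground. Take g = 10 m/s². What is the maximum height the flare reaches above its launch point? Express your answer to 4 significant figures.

Vertical component of launch velocity: v_y = 80.40 sin 38.01° = 49.510 m/s.
At the highest point the vertical velocity is zero, so v_y² = 2 g h_max.
h_max = (49.510)² / (2 × 10) = 2451.2 / 20.00 = 122.6 m.

122.6 m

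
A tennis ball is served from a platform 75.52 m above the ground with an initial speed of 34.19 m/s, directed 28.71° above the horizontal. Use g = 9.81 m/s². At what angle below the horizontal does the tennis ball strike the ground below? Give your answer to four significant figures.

54.38°

v_x = 34.19 cos 28.71° = 29.987 m/s.
At impact |v_y| = √(v_y0² + 2 g h) = √(16.424² + 2×9.81×75.52) = 41.850 m/s.
Angle below horizontal = arctan(|v_y| / v_x) = arctan(41.850 / 29.987) = 54.38°.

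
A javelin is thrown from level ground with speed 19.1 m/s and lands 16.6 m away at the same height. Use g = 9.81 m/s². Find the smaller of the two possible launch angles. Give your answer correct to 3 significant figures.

Level-ground range: R = v₀² sin(2θ)/g ⇒ sin 2θ = R g / v₀² = 16.6×9.81/19.1² = 0.4464.
2θ = arcsin(0.4464) = 26.51° or 180° − 26.51° = 153.49°.
So θ = 13.3° or θ = 76.7°.

13.3°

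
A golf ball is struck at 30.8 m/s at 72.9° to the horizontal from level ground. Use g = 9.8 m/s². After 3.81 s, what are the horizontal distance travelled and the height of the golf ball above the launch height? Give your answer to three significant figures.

x = 34.5 m, y = 41.0 m

v_x = 30.8 cos 72.9° = 9.056 m/s; v_y0 = 30.8 sin 72.9° = 29.44 m/s.
x = v_x t = 9.056 × 3.81 = 34.5 m.
y = v_y0 t − ½ g t² = 29.44×3.81 − 4.900×3.81² = 41.0 m.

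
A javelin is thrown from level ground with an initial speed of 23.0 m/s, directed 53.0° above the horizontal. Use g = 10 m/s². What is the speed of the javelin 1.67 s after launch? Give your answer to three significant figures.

13.9 m/s

v_x = 23.0 cos 53.0° = 13.84 m/s (constant).
v_y(t) = 23.0 sin 53.0° − g t = 18.37 − 10 × 1.67 = 1.670 m/s.
Speed = √(v_x² + v_y²) = √(191.5 + 2.789) = 13.9 m/s.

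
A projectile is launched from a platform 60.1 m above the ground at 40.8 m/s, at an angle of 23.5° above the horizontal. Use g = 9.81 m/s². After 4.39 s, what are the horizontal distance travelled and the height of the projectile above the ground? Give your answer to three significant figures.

v_x = 40.8 cos 23.5° = 37.42 m/s; v_y0 = 40.8 sin 23.5° = 16.27 m/s.
x = v_x t = 37.42 × 4.39 = 164 m.
y = 60.1 + v_y0 t − ½ g t² = 37.0 m.

x = 164 m, y = 37.0 m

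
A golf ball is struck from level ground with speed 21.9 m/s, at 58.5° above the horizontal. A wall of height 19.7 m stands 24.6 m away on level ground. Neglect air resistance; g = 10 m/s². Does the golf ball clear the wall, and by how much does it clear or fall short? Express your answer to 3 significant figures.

v_x = 21.9 cos 58.5° = 11.44 m/s; v_y0 = 21.9 sin 58.5° = 18.67 m/s.
Time to reach the wall: t = 24.6 / 11.44 = 2.150 s.
Height at that point: y = 18.67×2.150 − 5.000×2.150² = 17.03 m.
That is 19.7 − 17.03 = 2.67 m below the top of the wall, so the golf ball does not clear it.

No — it falls 2.67 m short of clearing the wall.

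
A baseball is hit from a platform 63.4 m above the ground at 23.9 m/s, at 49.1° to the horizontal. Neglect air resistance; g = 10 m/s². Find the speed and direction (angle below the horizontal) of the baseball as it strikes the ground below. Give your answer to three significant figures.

v_x = 23.9 cos 49.1° = 15.65 m/s (constant).
|v_y| at impact = √((18.06)² + 2×10×63.4) = 39.93 m/s.
Speed = √(15.65² + 39.93²) = 42.9 m/s; angle = arctan(39.93/15.65) = 68.6° below horizontal.

42.9 m/s at 68.6° below the horizontal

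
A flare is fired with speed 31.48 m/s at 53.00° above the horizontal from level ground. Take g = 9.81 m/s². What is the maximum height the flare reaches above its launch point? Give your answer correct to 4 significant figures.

32.22 m

Vertical component of launch velocity: v_y = 31.48 sin 53.00° = 25.141 m/s.
At the highest point the vertical velocity is zero, so v_y² = 2 g h_max.
h_max = (25.141)² / (2 × 9.81) = 632.07 / 19.62 = 32.22 m.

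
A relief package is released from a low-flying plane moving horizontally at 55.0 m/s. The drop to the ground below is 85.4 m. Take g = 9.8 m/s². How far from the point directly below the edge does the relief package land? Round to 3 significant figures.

Initial vertical velocity is zero, so the fall time comes from h = ½ g t²: t = √(2 × 85.4 / 9.8) = 4.175 s.
Horizontal motion is uniform at 55.0 m/s, so x = 55.0 × 4.175 = 230 m.

230 m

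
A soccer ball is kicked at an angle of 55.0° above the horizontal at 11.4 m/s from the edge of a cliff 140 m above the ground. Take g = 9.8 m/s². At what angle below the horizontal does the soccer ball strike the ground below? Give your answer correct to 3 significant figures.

83.0°

v_x = 11.4 cos 55.0° = 6.539 m/s.
At impact |v_y| = √(v_y0² + 2 g h) = √(9.338² + 2×9.8×140) = 53.21 m/s.
Angle below horizontal = arctan(|v_y| / v_x) = arctan(53.21 / 6.539) = 83.0°.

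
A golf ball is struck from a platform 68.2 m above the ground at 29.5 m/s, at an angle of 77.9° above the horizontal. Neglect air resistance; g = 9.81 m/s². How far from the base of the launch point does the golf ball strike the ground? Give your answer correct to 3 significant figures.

47.5 m

Components: v_x = 29.5 cos 77.9° = 6.184 m/s, v_y = 29.5 sin 77.9° = 28.84 m/s.
Vertical: 0 = 68.2 + 28.84 t − ½(9.81) t² ⇒ 4.905 t² − 28.84 t − 68.2 = 0.
t = [28.84 + √(831.7 + 1338)] / 9.810 = 7.688 s.
Horizontal: R = v_x · t = 6.184 × 7.688 = 47.5 m.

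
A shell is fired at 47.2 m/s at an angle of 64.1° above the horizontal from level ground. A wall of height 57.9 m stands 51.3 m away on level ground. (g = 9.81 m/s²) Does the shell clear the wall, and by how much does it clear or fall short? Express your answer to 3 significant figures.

v_x = 47.2 cos 64.1° = 20.62 m/s; v_y0 = 47.2 sin 64.1° = 42.46 m/s.
Time to reach the wall: t = 51.3 / 20.62 = 2.488 s.
Height at that point: y = 42.46×2.488 − 4.905×2.488² = 75.28 m.
That is 75.28 − 57.9 = 17.4 m above the top of the wall, so the shell clears it.

Yes — it clears the wall by 17.4 m.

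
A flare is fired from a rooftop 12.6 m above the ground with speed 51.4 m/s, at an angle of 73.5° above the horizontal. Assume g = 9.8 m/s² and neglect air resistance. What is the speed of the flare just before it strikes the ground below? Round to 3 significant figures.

53.7 m/s

v_x = 51.4 cos 73.5° = 14.60 m/s is unchanged throughout.
For the vertical component, v_y² = v_y0² + 2 g h = (49.28)² + 2×9.8×12.6 = 2675, so |v_y| = 51.72 m/s.
Impact speed = √(v_x² + v_y²) = √(213.2 + 2675) = 53.7 m/s.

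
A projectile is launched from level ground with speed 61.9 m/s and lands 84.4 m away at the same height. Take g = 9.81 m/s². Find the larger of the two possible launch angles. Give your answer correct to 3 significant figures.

Level-ground range: R = v₀² sin(2θ)/g ⇒ sin 2θ = R g / v₀² = 84.4×9.81/61.9² = 0.2161.
2θ = arcsin(0.2161) = 12.48° or 180° − 12.48° = 167.52°.
So θ = 6.24° or θ = 83.8°.

83.8°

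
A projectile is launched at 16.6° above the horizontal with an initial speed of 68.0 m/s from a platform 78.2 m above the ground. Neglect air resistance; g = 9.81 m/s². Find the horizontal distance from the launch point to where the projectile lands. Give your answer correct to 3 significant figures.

419 m

Components: v_x = 68.0 cos 16.6° = 65.17 m/s, v_y = 68.0 sin 16.6° = 19.43 m/s.
Vertical: 0 = 78.2 + 19.43 t − ½(9.81) t² ⇒ 4.905 t² − 19.43 t − 78.2 = 0.
t = [19.43 + √(377.5 + 1534)] / 9.810 = 6.437 s.
Horizontal: R = v_x · t = 65.17 × 6.437 = 419 m.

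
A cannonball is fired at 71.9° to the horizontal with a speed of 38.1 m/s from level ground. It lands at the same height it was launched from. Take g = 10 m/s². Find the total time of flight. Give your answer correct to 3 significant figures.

7.24 s

Vertical component: v_y = 38.1 sin 71.9° = 36.21 m/s.
For a projectile landing at launch height, time of flight is t = 2 v_y / g = 2 × 36.21 / 10 = 7.24 s.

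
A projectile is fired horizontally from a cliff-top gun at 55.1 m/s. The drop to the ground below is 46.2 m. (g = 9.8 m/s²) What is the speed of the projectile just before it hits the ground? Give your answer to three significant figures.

Fall time: t = √(2 × 46.2 / 9.8) = 3.071 s.
At impact: v_x = 55.1 m/s (unchanged), v_y = g t = 9.8 × 3.071 = 30.10 m/s.
Speed = √(v_x² + v_y²) = √(3036 + 906.0) = 62.8 m/s.

62.8 m/s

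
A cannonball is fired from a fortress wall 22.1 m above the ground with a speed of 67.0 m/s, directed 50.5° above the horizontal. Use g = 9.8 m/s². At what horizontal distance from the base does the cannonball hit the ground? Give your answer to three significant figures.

467 m

Components: v_x = 67.0 cos 50.5° = 42.62 m/s, v_y = 67.0 sin 50.5° = 51.70 m/s.
Vertical: 0 = 22.1 + 51.70 t − ½(9.8) t² ⇒ 4.900 t² − 51.70 t − 22.1 = 0.
t = [51.70 + √(2673 + 433.2)] / 9.800 = 10.96 s.
Horizontal: R = v_x · t = 42.62 × 10.96 = 467 m.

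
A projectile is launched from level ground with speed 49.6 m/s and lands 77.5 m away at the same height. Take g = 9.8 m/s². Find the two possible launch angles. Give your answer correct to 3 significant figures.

Level-ground range: R = v₀² sin(2θ)/g ⇒ sin 2θ = R g / v₀² = 77.5×9.8/49.6² = 0.3087.
2θ = arcsin(0.3087) = 17.98° or 180° − 17.98° = 162.02°.
So θ = 8.99° or θ = 81.0°.

8.99° and 81.0°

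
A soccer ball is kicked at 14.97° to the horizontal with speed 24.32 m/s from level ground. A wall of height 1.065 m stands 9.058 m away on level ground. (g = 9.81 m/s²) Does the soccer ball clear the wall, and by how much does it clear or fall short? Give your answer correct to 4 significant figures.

Yes — it clears the wall by 0.6279 m.

v_x = 24.32 cos 14.97° = 23.495 m/s; v_y0 = 24.32 sin 14.97° = 6.2822 m/s.
Time to reach the wall: t = 9.058 / 23.495 = 0.38553 s.
Height at that point: y = 6.2822×0.38553 − 4.905×0.38553² = 1.6929 m.
That is 1.6929 − 1.065 = 0.6279 m above the top of the wall, so the soccer ball clears it.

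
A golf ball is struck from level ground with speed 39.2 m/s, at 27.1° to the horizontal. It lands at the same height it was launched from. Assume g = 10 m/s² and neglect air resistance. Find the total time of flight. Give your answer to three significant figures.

3.57 s

Vertical component: v_y = 39.2 sin 27.1° = 17.86 m/s.
For a projectile landing at launch height, time of flight is t = 2 v_y / g = 2 × 17.86 / 10 = 3.57 s.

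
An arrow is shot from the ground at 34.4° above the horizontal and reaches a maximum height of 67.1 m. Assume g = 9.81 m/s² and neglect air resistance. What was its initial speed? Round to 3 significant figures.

At maximum height v_y = 0, so (v₀ sin θ)² = 2 g H.
v₀ sin 34.4° = √(2 × 9.81 × 67.1) = 36.28 m/s.
v₀ = 36.28 / sin 34.4° = 36.28 / 0.5650 = 64.2 m/s.

64.2 m/s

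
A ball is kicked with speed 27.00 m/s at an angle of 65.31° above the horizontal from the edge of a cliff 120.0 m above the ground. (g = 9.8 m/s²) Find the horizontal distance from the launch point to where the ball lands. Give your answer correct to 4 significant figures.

Components: v_x = 27.00 cos 65.31° = 11.278 m/s, v_y = 27.00 sin 65.31° = 24.532 m/s.
Vertical: 0 = 120.0 + 24.532 t − ½(9.8) t² ⇒ 4.900 t² − 24.532 t − 120.0 = 0.
t = [24.532 + √(601.82 + 2352.0)] / 9.800 = 8.0491 s.
Horizontal: R = v_x · t = 11.278 × 8.0491 = 90.78 m.

90.78 m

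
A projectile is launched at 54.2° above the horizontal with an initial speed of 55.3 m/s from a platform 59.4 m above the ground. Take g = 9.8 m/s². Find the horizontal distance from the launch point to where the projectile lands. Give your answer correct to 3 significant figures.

334 m

Components: v_x = 55.3 cos 54.2° = 32.35 m/s, v_y = 55.3 sin 54.2° = 44.85 m/s.
Vertical: 0 = 59.4 + 44.85 t − ½(9.8) t² ⇒ 4.900 t² − 44.85 t − 59.4 = 0.
t = [44.85 + √(2012 + 1164)] / 9.800 = 10.33 s.
Horizontal: R = v_x · t = 32.35 × 10.33 = 334 m.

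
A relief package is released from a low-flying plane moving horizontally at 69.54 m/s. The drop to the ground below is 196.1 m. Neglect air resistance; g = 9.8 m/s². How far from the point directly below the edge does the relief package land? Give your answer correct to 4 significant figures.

Initial vertical velocity is zero, so the fall time comes from h = ½ g t²: t = √(2 × 196.1 / 9.8) = 6.3262 s.
Horizontal motion is uniform at 69.54 m/s, so x = 69.54 × 6.3262 = 439.9 m.

439.9 m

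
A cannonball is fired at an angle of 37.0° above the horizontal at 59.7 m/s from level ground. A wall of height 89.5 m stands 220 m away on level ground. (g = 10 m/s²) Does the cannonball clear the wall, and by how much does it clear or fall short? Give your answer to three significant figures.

No — it falls 30.2 m short of clearing the wall.

v_x = 59.7 cos 37.0° = 47.68 m/s; v_y0 = 59.7 sin 37.0° = 35.93 m/s.
Time to reach the wall: t = 220 / 47.68 = 4.614 s.
Height at that point: y = 35.93×4.614 − 5.000×4.614² = 59.34 m.
That is 89.5 − 59.34 = 30.2 m below the top of the wall, so the cannonball does not clear it.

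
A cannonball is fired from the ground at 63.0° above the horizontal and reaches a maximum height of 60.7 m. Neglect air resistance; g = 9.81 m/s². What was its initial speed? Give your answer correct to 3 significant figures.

38.7 m/s

At maximum height v_y = 0, so (v₀ sin θ)² = 2 g H.
v₀ sin 63.0° = √(2 × 9.81 × 60.7) = 34.51 m/s.
v₀ = 34.51 / sin 63.0° = 34.51 / 0.8910 = 38.7 m/s.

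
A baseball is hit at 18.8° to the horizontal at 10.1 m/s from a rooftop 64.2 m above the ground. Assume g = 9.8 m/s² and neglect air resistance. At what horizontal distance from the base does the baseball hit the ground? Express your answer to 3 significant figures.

Components: v_x = 10.1 cos 18.8° = 9.561 m/s, v_y = 10.1 sin 18.8° = 3.255 m/s.
Vertical: 0 = 64.2 + 3.255 t − ½(9.8) t² ⇒ 4.900 t² − 3.255 t − 64.2 = 0.
t = [3.255 + √(10.60 + 1258)] / 9.800 = 3.967 s.
Horizontal: R = v_x · t = 9.561 × 3.967 = 37.9 m.

37.9 m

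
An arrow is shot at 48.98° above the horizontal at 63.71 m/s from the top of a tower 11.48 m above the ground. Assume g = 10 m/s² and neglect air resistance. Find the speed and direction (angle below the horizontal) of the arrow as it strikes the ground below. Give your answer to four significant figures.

v_x = 63.71 cos 48.98° = 41.814 m/s (constant).
|v_y| at impact = √((48.068)² + 2×10×11.48) = 50.400 m/s.
Speed = √(41.814² + 50.400²) = 65.49 m/s; angle = arctan(50.400/41.814) = 50.32° below horizontal.

65.49 m/s at 50.32° below the horizontal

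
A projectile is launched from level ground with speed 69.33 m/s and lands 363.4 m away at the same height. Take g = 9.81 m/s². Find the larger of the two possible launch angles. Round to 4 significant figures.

Level-ground range: R = v₀² sin(2θ)/g ⇒ sin 2θ = R g / v₀² = 363.4×9.81/69.33² = 0.7417.
2θ = arcsin(0.7417) = 47.876° or 180° − 47.876° = 132.124°.
So θ = 23.94° or θ = 66.06°.

66.06°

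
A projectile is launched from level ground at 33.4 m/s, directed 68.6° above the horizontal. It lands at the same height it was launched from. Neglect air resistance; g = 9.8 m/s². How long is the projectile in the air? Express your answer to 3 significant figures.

6.35 s

Vertical component: v_y = 33.4 sin 68.6° = 31.10 m/s.
For a projectile landing at launch height, time of flight is t = 2 v_y / g = 2 × 31.10 / 9.8 = 6.35 s.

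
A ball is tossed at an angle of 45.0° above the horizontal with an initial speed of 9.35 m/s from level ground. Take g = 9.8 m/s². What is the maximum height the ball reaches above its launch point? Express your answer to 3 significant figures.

2.23 m

Vertical component of launch velocity: v_y = 9.35 sin 45.0° = 6.611 m/s.
At the highest point the vertical velocity is zero, so v_y² = 2 g h_max.
h_max = (6.611)² / (2 × 9.8) = 43.71 / 19.60 = 2.23 m.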